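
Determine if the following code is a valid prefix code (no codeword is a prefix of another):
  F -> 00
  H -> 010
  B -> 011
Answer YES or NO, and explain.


Checking each pair (does one codeword prefix another?):
  F='00' vs H='010': no prefix
  F='00' vs B='011': no prefix
  H='010' vs F='00': no prefix
  H='010' vs B='011': no prefix
  B='011' vs F='00': no prefix
  B='011' vs H='010': no prefix
No violation found over all pairs.

YES -- this is a valid prefix code. No codeword is a prefix of any other codeword.


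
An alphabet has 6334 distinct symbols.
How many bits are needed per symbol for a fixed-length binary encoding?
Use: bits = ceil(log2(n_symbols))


log2(6334) = 12.6289
Bracket: 2^12 = 4096 < 6334 <= 2^13 = 8192
So ceil(log2(6334)) = 13

bits = ceil(log2(6334)) = ceil(12.6289) = 13 bits


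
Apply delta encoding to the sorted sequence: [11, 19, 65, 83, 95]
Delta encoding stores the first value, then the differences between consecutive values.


First value: 11
Deltas:
  19 - 11 = 8
  65 - 19 = 46
  83 - 65 = 18
  95 - 83 = 12


Delta encoded: [11, 8, 46, 18, 12]


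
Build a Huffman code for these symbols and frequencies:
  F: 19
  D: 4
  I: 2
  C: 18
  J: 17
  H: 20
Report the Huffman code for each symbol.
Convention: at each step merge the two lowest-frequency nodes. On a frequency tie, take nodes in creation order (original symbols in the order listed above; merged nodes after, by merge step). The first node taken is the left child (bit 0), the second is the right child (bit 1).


Huffman tree construction:
Step 1: Merge I(2) + D(4) = 6
Step 2: Merge (I+D)(6) + J(17) = 23
Step 3: Merge C(18) + F(19) = 37
Step 4: Merge H(20) + ((I+D)+J)(23) = 43
Step 5: Merge (C+F)(37) + (H+((I+D)+J))(43) = 80
Read each symbol's code off the tree from the root (left child = 0, right child = 1).

Codes:
  F: 01 (length 2)
  D: 1101 (length 4)
  I: 1100 (length 4)
  C: 00 (length 2)
  J: 111 (length 3)
  H: 10 (length 2)
Average code length: 189/80 = 2.3625 bits/symbol


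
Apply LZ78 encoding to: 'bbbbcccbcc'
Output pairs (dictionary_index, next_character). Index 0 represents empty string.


LZ78 encoding steps:
Dictionary: {0: ''}
Step 1: w='' (idx 0), next='b' -> output (0, 'b'), add 'b' as idx 1
Step 2: w='b' (idx 1), next='b' -> output (1, 'b'), add 'bb' as idx 2
Step 3: w='b' (idx 1), next='c' -> output (1, 'c'), add 'bc' as idx 3
Step 4: w='' (idx 0), next='c' -> output (0, 'c'), add 'c' as idx 4
Step 5: w='c' (idx 4), next='b' -> output (4, 'b'), add 'cb' as idx 5
Step 6: w='c' (idx 4), next='c' -> output (4, 'c'), add 'cc' as idx 6


Encoded: [(0, 'b'), (1, 'b'), (1, 'c'), (0, 'c'), (4, 'b'), (4, 'c')]


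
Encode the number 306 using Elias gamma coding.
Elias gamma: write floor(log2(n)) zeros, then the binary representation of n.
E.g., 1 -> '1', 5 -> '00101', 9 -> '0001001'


num_bits = floor(log2(306)) + 1 = 9
leading_zeros = num_bits - 1 = 8
binary(306) = 100110010

Elias gamma(306) = '00000000' + '100110010' = 00000000100110010 (17 bits)


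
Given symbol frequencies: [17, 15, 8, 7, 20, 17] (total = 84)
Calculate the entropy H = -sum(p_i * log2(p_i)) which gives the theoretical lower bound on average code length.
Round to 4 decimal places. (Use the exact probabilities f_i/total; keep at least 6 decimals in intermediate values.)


Per-symbol terms -p_i * log2(p_i) with p_i = f_i/84:
  p = 17/84 = 0.202381: log2(p) = -2.304855, -p*log2(p) = 0.466459
  p = 15/84 = 0.178571: log2(p) = -2.485427, -p*log2(p) = 0.443826
  p = 8/84 = 0.095238: log2(p) = -3.392317, -p*log2(p) = 0.323078
  p = 7/84 = 0.083333: log2(p) = -3.584963, -p*log2(p) = 0.298747
  p = 20/84 = 0.238095: log2(p) = -2.070389, -p*log2(p) = 0.492950
  p = 17/84 = 0.202381: log2(p) = -2.304855, -p*log2(p) = 0.466459
H = 0.466459 + 0.443826 + 0.323078 + 0.298747 + 0.492950 + 0.466459 = 2.491519

H = 2.4915 bits/symbol


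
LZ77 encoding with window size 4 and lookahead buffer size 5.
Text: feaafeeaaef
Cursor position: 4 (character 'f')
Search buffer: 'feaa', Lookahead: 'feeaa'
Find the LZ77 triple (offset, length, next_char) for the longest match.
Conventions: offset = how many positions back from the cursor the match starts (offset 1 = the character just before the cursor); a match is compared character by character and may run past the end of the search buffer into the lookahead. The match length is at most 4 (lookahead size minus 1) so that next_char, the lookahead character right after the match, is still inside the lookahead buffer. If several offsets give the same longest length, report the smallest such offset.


Try each offset into the search buffer:
  offset=1 (pos 3, char 'a'): match length 0
  offset=2 (pos 2, char 'a'): match length 0
  offset=3 (pos 1, char 'e'): match length 0
  offset=4 (pos 0, char 'f'): match length 2
Longest match has length 2 at offset 4.
next_char = character at position 4 + 2 = 6 -> 'e'

Best match: offset=4, length=2 (matching 'fe' starting at position 0)
LZ77 triple: (4, 2, 'e')


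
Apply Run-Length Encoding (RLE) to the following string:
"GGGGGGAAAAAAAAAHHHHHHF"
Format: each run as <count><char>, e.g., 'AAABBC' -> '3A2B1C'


Scanning runs left to right:
  i=0: run of 'G' x 6 -> '6G'
  i=6: run of 'A' x 9 -> '9A'
  i=15: run of 'H' x 6 -> '6H'
  i=21: run of 'F' x 1 -> '1F'

RLE = 6G9A6H1F


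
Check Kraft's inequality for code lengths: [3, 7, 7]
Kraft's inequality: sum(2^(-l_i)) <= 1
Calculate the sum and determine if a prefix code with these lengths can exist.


Sum = 2^(-3) + 2^(-7) + 2^(-7)
    = 0.125 + 0.0078125 + 0.0078125
    = 18/128 = 0.140625
Since 0.140625 <= 1, Kraft's inequality IS satisfied.
A prefix code with these lengths CAN exist.

Kraft sum = 0.140625. Satisfied.


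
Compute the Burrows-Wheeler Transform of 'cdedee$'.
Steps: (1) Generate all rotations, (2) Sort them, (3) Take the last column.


Rotations (sorted):
  0: $cdedee -> last char: e
  1: cdedee$ -> last char: $
  2: dedee$c -> last char: c
  3: dee$cde -> last char: e
  4: e$cdede -> last char: e
  5: edee$cd -> last char: d
  6: ee$cded -> last char: d


BWT = e$ceedd


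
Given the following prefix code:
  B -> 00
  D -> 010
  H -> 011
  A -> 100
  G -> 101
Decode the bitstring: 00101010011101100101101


Decoding step by step:
Bits 00 -> B
Bits 101 -> G
Bits 010 -> D
Bits 011 -> H
Bits 101 -> G
Bits 100 -> A
Bits 101 -> G
Bits 101 -> G


Decoded message: BGDHGAGG


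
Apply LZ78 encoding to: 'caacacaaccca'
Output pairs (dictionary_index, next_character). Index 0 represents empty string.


LZ78 encoding steps:
Dictionary: {0: ''}
Step 1: w='' (idx 0), next='c' -> output (0, 'c'), add 'c' as idx 1
Step 2: w='' (idx 0), next='a' -> output (0, 'a'), add 'a' as idx 2
Step 3: w='a' (idx 2), next='c' -> output (2, 'c'), add 'ac' as idx 3
Step 4: w='ac' (idx 3), next='a' -> output (3, 'a'), add 'aca' as idx 4
Step 5: w='ac' (idx 3), next='c' -> output (3, 'c'), add 'acc' as idx 5
Step 6: w='c' (idx 1), next='a' -> output (1, 'a'), add 'ca' as idx 6


Encoded: [(0, 'c'), (0, 'a'), (2, 'c'), (3, 'a'), (3, 'c'), (1, 'a')]


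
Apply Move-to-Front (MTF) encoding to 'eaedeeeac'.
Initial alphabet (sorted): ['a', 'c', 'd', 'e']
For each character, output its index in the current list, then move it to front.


MTF encoding:
'e': index 3 in ['a', 'c', 'd', 'e'] -> ['e', 'a', 'c', 'd']
'a': index 1 in ['e', 'a', 'c', 'd'] -> ['a', 'e', 'c', 'd']
'e': index 1 in ['a', 'e', 'c', 'd'] -> ['e', 'a', 'c', 'd']
'd': index 3 in ['e', 'a', 'c', 'd'] -> ['d', 'e', 'a', 'c']
'e': index 1 in ['d', 'e', 'a', 'c'] -> ['e', 'd', 'a', 'c']
'e': index 0 in ['e', 'd', 'a', 'c'] -> ['e', 'd', 'a', 'c']
'e': index 0 in ['e', 'd', 'a', 'c'] -> ['e', 'd', 'a', 'c']
'a': index 2 in ['e', 'd', 'a', 'c'] -> ['a', 'e', 'd', 'c']
'c': index 3 in ['a', 'e', 'd', 'c'] -> ['c', 'a', 'e', 'd']


Output: [3, 1, 1, 3, 1, 0, 0, 2, 3]


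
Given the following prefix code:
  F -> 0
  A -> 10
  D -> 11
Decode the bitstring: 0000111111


Decoding step by step:
Bits 0 -> F
Bits 0 -> F
Bits 0 -> F
Bits 0 -> F
Bits 11 -> D
Bits 11 -> D
Bits 11 -> D


Decoded message: FFFFDDD


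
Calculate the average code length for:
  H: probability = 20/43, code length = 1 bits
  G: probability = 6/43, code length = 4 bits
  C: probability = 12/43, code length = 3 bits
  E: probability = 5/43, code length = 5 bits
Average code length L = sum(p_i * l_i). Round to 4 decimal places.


Weighted contributions p_i * l_i:
  H: (20/43) * 1 = 20/43
  G: (6/43) * 4 = 24/43
  C: (12/43) * 3 = 36/43
  E: (5/43) * 5 = 25/43
Sum = (20 + 24 + 36 + 25)/43 = 105/43

L = 105/43 = 2.4419 bits/symbol


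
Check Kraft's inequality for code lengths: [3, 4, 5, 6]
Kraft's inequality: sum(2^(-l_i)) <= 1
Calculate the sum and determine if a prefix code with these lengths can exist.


Sum = 2^(-3) + 2^(-4) + 2^(-5) + 2^(-6)
    = 0.125 + 0.0625 + 0.03125 + 0.015625
    = 15/64 = 0.234375
Since 0.234375 <= 1, Kraft's inequality IS satisfied.
A prefix code with these lengths CAN exist.

Kraft sum = 0.234375. Satisfied.


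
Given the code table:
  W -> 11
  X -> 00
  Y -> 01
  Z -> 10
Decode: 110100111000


Decoding:
11 -> W
01 -> Y
00 -> X
11 -> W
10 -> Z
00 -> X


Result: WYXWZX


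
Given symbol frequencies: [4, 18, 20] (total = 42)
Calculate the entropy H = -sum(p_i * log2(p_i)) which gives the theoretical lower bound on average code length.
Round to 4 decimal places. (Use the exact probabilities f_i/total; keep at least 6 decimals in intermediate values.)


Per-symbol terms -p_i * log2(p_i) with p_i = f_i/42:
  p = 4/42 = 0.095238: log2(p) = -3.392317, -p*log2(p) = 0.323078
  p = 18/42 = 0.428571: log2(p) = -1.222392, -p*log2(p) = 0.523882
  p = 20/42 = 0.476190: log2(p) = -1.070389, -p*log2(p) = 0.509709
H = 0.323078 + 0.523882 + 0.509709 = 1.356669

H = 1.3567 bits/symbol


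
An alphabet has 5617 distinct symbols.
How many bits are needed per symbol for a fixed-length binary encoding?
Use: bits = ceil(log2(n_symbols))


log2(5617) = 12.4556
Bracket: 2^12 = 4096 < 5617 <= 2^13 = 8192
So ceil(log2(5617)) = 13

bits = ceil(log2(5617)) = ceil(12.4556) = 13 bits


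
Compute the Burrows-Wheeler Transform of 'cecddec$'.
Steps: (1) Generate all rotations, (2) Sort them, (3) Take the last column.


Rotations (sorted):
  0: $cecddec -> last char: c
  1: c$cecdde -> last char: e
  2: cddec$ce -> last char: e
  3: cecddec$ -> last char: $
  4: ddec$cec -> last char: c
  5: dec$cecd -> last char: d
  6: ec$cecdd -> last char: d
  7: ecddec$c -> last char: c


BWT = cee$cddc


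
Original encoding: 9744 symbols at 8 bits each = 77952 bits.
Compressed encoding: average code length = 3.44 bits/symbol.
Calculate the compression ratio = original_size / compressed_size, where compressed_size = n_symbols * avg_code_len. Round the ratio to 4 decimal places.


original_size = n_symbols * orig_bits = 9744 * 8 = 77952 bits
compressed_size = n_symbols * avg_code_len = 9744 * 3.44 = 33519.36 bits
ratio = original_size / compressed_size = 77952 / 33519.36 = 2.3256

Compression ratio = 2.3256


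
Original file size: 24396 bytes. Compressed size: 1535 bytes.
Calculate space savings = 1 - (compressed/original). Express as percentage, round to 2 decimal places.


ratio = compressed/original = 1535/24396 = 0.06292
savings = 1 - ratio = 1 - 0.06292 = 0.93708
as a percentage: 0.93708 * 100 = 93.71%

Space savings = 1 - 1535/24396 = 93.71%


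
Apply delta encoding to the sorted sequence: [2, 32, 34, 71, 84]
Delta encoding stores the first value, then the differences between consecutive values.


First value: 2
Deltas:
  32 - 2 = 30
  34 - 32 = 2
  71 - 34 = 37
  84 - 71 = 13


Delta encoded: [2, 30, 2, 37, 13]


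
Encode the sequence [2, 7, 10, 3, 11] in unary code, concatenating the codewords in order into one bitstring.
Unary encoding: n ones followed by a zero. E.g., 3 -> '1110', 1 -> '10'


Encode each number as n ones followed by a terminating 0:
  2 -> 110 (3 bits)
  7 -> 11111110 (8 bits)
  10 -> 11111111110 (11 bits)
  3 -> 1110 (4 bits)
  11 -> 111111111110 (12 bits)
Total length = 3 + 8 + 11 + 4 + 12 = 38 bits.

Unary([2, 7, 10, 3, 11]) = 11011111110111111111101110111111111110 (38 bits)


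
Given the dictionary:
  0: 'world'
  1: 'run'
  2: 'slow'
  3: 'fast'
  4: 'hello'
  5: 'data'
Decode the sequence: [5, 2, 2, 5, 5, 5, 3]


Look up each index in the dictionary:
  5 -> 'data'
  2 -> 'slow'
  2 -> 'slow'
  5 -> 'data'
  5 -> 'data'
  5 -> 'data'
  3 -> 'fast'

Decoded: "data slow slow data data data fast"


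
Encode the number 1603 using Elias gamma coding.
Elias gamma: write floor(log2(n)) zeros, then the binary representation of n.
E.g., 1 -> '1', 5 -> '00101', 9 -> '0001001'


num_bits = floor(log2(1603)) + 1 = 11
leading_zeros = num_bits - 1 = 10
binary(1603) = 11001000011

Elias gamma(1603) = '0000000000' + '11001000011' = 000000000011001000011 (21 bits)


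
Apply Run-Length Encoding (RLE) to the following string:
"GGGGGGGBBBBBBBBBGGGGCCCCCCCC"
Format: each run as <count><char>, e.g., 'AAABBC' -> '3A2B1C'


Scanning runs left to right:
  i=0: run of 'G' x 7 -> '7G'
  i=7: run of 'B' x 9 -> '9B'
  i=16: run of 'G' x 4 -> '4G'
  i=20: run of 'C' x 8 -> '8C'

RLE = 7G9B4G8C


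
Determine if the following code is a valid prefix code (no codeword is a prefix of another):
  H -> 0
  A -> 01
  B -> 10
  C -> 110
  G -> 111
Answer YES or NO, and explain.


Checking each pair (does one codeword prefix another?):
  H='0' vs A='01': prefix -- VIOLATION

NO -- this is NOT a valid prefix code. H (0) is a prefix of A (01).


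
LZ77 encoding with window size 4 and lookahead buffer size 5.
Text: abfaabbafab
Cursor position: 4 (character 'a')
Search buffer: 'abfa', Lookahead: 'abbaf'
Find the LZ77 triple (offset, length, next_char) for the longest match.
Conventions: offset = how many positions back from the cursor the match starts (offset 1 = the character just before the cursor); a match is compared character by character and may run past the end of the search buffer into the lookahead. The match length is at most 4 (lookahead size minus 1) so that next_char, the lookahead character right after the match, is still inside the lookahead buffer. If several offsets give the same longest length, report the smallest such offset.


Try each offset into the search buffer:
  offset=1 (pos 3, char 'a'): match length 1
  offset=2 (pos 2, char 'f'): match length 0
  offset=3 (pos 1, char 'b'): match length 0
  offset=4 (pos 0, char 'a'): match length 2
Longest match has length 2 at offset 4.
next_char = character at position 4 + 2 = 6 -> 'b'

Best match: offset=4, length=2 (matching 'ab' starting at position 0)
LZ77 triple: (4, 2, 'b')


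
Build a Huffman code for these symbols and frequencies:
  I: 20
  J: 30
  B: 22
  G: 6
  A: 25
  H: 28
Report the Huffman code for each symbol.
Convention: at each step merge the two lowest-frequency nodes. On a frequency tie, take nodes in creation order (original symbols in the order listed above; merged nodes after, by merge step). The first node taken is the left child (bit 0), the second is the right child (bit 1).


Huffman tree construction:
Step 1: Merge G(6) + I(20) = 26
Step 2: Merge B(22) + A(25) = 47
Step 3: Merge (G+I)(26) + H(28) = 54
Step 4: Merge J(30) + (B+A)(47) = 77
Step 5: Merge ((G+I)+H)(54) + (J+(B+A))(77) = 131
Read each symbol's code off the tree from the root (left child = 0, right child = 1).

Codes:
  I: 001 (length 3)
  J: 10 (length 2)
  B: 110 (length 3)
  G: 000 (length 3)
  A: 111 (length 3)
  H: 01 (length 2)
Average code length: 335/131 = 2.5573 bits/symbol


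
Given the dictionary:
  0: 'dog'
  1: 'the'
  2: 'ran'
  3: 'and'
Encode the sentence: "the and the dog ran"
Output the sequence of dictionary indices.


Look up each word in the dictionary:
  'the' -> 1
  'and' -> 3
  'the' -> 1
  'dog' -> 0
  'ran' -> 2

Encoded: [1, 3, 1, 0, 2]


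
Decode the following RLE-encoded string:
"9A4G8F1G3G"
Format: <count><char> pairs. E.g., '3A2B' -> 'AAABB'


Expanding each <count><char> pair:
  9A -> 'AAAAAAAAA'
  4G -> 'GGGG'
  8F -> 'FFFFFFFF'
  1G -> 'G'
  3G -> 'GGG'

Decoded = AAAAAAAAAGGGGFFFFFFFFGGGG


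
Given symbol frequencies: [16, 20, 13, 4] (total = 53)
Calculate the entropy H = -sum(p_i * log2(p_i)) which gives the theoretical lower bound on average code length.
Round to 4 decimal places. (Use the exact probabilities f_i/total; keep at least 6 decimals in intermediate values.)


Per-symbol terms -p_i * log2(p_i) with p_i = f_i/53:
  p = 16/53 = 0.301887: log2(p) = -1.727920, -p*log2(p) = 0.521636
  p = 20/53 = 0.377358: log2(p) = -1.405992, -p*log2(p) = 0.530563
  p = 13/53 = 0.245283: log2(p) = -2.027481, -p*log2(p) = 0.497307
  p = 4/53 = 0.075472: log2(p) = -3.727920, -p*log2(p) = 0.281352
H = 0.521636 + 0.530563 + 0.497307 + 0.281352 = 1.830858

H = 1.8309 bits/symbol


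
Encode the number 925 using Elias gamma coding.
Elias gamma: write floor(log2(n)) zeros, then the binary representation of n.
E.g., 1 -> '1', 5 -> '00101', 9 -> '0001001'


num_bits = floor(log2(925)) + 1 = 10
leading_zeros = num_bits - 1 = 9
binary(925) = 1110011101

Elias gamma(925) = '000000000' + '1110011101' = 0000000001110011101 (19 bits)


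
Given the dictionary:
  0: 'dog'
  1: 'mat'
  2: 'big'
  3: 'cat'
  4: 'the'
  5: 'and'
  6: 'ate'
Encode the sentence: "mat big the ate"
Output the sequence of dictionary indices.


Look up each word in the dictionary:
  'mat' -> 1
  'big' -> 2
  'the' -> 4
  'ate' -> 6

Encoded: [1, 2, 4, 6]


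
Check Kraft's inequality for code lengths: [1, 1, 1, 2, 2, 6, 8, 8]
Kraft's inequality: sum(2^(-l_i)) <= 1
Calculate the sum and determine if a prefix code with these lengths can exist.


Sum = 2^(-1) + 2^(-1) + 2^(-1) + 2^(-2) + 2^(-2) + 2^(-6) + 2^(-8) + 2^(-8)
    = 0.5 + 0.5 + 0.5 + 0.25 + 0.25 + 0.015625 + 0.00390625 + 0.00390625
    = 518/256 = 2.0234375
Since 2.0234375 > 1, Kraft's inequality is NOT satisfied.
A prefix code with these lengths CANNOT exist.

Kraft sum = 2.0234375. Not satisfied.


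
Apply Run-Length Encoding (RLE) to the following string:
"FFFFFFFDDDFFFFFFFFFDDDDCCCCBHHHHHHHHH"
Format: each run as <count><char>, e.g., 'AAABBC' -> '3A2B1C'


Scanning runs left to right:
  i=0: run of 'F' x 7 -> '7F'
  i=7: run of 'D' x 3 -> '3D'
  i=10: run of 'F' x 9 -> '9F'
  i=19: run of 'D' x 4 -> '4D'
  i=23: run of 'C' x 4 -> '4C'
  i=27: run of 'B' x 1 -> '1B'
  i=28: run of 'H' x 9 -> '9H'

RLE = 7F3D9F4D4C1B9H


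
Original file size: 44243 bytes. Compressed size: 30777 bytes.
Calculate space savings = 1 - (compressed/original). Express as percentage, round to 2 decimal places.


ratio = compressed/original = 30777/44243 = 0.695635
savings = 1 - ratio = 1 - 0.695635 = 0.304365
as a percentage: 0.304365 * 100 = 30.44%

Space savings = 1 - 30777/44243 = 30.44%


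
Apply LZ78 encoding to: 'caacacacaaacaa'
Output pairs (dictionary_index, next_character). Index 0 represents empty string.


LZ78 encoding steps:
Dictionary: {0: ''}
Step 1: w='' (idx 0), next='c' -> output (0, 'c'), add 'c' as idx 1
Step 2: w='' (idx 0), next='a' -> output (0, 'a'), add 'a' as idx 2
Step 3: w='a' (idx 2), next='c' -> output (2, 'c'), add 'ac' as idx 3
Step 4: w='ac' (idx 3), next='a' -> output (3, 'a'), add 'aca' as idx 4
Step 5: w='c' (idx 1), next='a' -> output (1, 'a'), add 'ca' as idx 5
Step 6: w='a' (idx 2), next='a' -> output (2, 'a'), add 'aa' as idx 6
Step 7: w='ca' (idx 5), next='a' -> output (5, 'a'), add 'caa' as idx 7


Encoded: [(0, 'c'), (0, 'a'), (2, 'c'), (3, 'a'), (1, 'a'), (2, 'a'), (5, 'a')]


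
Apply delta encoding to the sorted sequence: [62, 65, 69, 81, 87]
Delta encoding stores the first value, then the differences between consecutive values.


First value: 62
Deltas:
  65 - 62 = 3
  69 - 65 = 4
  81 - 69 = 12
  87 - 81 = 6


Delta encoded: [62, 3, 4, 12, 6]


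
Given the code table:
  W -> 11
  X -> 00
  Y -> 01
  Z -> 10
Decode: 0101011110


Decoding:
01 -> Y
01 -> Y
01 -> Y
11 -> W
10 -> Z


Result: YYYWZ


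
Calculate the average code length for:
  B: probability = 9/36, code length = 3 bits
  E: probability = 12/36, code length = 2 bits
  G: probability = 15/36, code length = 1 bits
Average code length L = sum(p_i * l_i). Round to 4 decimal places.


Weighted contributions p_i * l_i:
  B: (9/36) * 3 = 27/36
  E: (12/36) * 2 = 24/36
  G: (15/36) * 1 = 15/36
Sum = (27 + 24 + 15)/36 = 66/36

L = 66/36 = 1.8333 bits/symbol


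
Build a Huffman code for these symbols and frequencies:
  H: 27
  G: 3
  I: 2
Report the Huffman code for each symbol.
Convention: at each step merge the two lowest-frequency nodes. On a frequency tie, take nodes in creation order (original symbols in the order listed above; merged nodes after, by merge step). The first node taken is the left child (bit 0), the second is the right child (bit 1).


Huffman tree construction:
Step 1: Merge I(2) + G(3) = 5
Step 2: Merge (I+G)(5) + H(27) = 32
Read each symbol's code off the tree from the root (left child = 0, right child = 1).

Codes:
  H: 1 (length 1)
  G: 01 (length 2)
  I: 00 (length 2)
Average code length: 37/32 = 1.1563 bits/symbol


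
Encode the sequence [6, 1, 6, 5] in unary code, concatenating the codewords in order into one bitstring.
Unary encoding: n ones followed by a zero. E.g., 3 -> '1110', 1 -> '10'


Encode each number as n ones followed by a terminating 0:
  6 -> 1111110 (7 bits)
  1 -> 10 (2 bits)
  6 -> 1111110 (7 bits)
  5 -> 111110 (6 bits)
Total length = 7 + 2 + 7 + 6 = 22 bits.

Unary([6, 1, 6, 5]) = 1111110101111110111110 (22 bits)


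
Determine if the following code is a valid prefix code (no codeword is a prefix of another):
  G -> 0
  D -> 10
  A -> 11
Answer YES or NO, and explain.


Checking each pair (does one codeword prefix another?):
  G='0' vs D='10': no prefix
  G='0' vs A='11': no prefix
  D='10' vs G='0': no prefix
  D='10' vs A='11': no prefix
  A='11' vs G='0': no prefix
  A='11' vs D='10': no prefix
No violation found over all pairs.

YES -- this is a valid prefix code. No codeword is a prefix of any other codeword.


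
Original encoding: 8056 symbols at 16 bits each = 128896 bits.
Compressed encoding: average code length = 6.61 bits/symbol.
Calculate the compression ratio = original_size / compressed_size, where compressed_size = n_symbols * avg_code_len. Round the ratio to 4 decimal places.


original_size = n_symbols * orig_bits = 8056 * 16 = 128896 bits
compressed_size = n_symbols * avg_code_len = 8056 * 6.61 = 53250.16 bits
ratio = original_size / compressed_size = 128896 / 53250.16 = 2.4206

Compression ratio = 2.4206


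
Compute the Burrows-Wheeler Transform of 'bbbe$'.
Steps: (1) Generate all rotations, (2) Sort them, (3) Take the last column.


Rotations (sorted):
  0: $bbbe -> last char: e
  1: bbbe$ -> last char: $
  2: bbe$b -> last char: b
  3: be$bb -> last char: b
  4: e$bbb -> last char: b


BWT = e$bbb


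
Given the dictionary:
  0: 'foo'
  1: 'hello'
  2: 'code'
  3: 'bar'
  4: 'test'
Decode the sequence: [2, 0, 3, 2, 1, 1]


Look up each index in the dictionary:
  2 -> 'code'
  0 -> 'foo'
  3 -> 'bar'
  2 -> 'code'
  1 -> 'hello'
  1 -> 'hello'

Decoded: "code foo bar code hello hello"


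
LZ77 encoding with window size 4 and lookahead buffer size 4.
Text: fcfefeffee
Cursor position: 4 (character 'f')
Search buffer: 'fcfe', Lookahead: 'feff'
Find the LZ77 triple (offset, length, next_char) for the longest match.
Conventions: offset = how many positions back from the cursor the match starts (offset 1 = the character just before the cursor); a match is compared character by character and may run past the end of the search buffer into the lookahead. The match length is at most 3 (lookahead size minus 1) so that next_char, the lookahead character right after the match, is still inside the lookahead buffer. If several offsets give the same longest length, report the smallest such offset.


Try each offset into the search buffer:
  offset=1 (pos 3, char 'e'): match length 0
  offset=2 (pos 2, char 'f'): match length 3
  offset=3 (pos 1, char 'c'): match length 0
  offset=4 (pos 0, char 'f'): match length 1
Longest match has length 3 at offset 2.
next_char = character at position 4 + 3 = 7 -> 'f'

Best match: offset=2, length=3 (matching 'fef' starting at position 2)
LZ77 triple: (2, 3, 'f')


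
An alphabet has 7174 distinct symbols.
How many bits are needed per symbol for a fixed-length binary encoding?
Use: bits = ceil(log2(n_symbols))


log2(7174) = 12.8086
Bracket: 2^12 = 4096 < 7174 <= 2^13 = 8192
So ceil(log2(7174)) = 13

bits = ceil(log2(7174)) = ceil(12.8086) = 13 bits


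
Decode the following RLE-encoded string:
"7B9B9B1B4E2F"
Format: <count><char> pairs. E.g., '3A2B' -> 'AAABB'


Expanding each <count><char> pair:
  7B -> 'BBBBBBB'
  9B -> 'BBBBBBBBB'
  9B -> 'BBBBBBBBB'
  1B -> 'B'
  4E -> 'EEEE'
  2F -> 'FF'

Decoded = BBBBBBBBBBBBBBBBBBBBBBBBBBEEEEFF


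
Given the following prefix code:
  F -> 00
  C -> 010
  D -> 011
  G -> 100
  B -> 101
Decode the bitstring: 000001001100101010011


Decoding step by step:
Bits 00 -> F
Bits 00 -> F
Bits 010 -> C
Bits 011 -> D
Bits 00 -> F
Bits 101 -> B
Bits 010 -> C
Bits 011 -> D


Decoded message: FFCDFBCD


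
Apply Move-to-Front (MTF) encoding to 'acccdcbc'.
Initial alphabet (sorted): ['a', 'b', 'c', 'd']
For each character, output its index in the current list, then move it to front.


MTF encoding:
'a': index 0 in ['a', 'b', 'c', 'd'] -> ['a', 'b', 'c', 'd']
'c': index 2 in ['a', 'b', 'c', 'd'] -> ['c', 'a', 'b', 'd']
'c': index 0 in ['c', 'a', 'b', 'd'] -> ['c', 'a', 'b', 'd']
'c': index 0 in ['c', 'a', 'b', 'd'] -> ['c', 'a', 'b', 'd']
'd': index 3 in ['c', 'a', 'b', 'd'] -> ['d', 'c', 'a', 'b']
'c': index 1 in ['d', 'c', 'a', 'b'] -> ['c', 'd', 'a', 'b']
'b': index 3 in ['c', 'd', 'a', 'b'] -> ['b', 'c', 'd', 'a']
'c': index 1 in ['b', 'c', 'd', 'a'] -> ['c', 'b', 'd', 'a']


Output: [0, 2, 0, 0, 3, 1, 3, 1]


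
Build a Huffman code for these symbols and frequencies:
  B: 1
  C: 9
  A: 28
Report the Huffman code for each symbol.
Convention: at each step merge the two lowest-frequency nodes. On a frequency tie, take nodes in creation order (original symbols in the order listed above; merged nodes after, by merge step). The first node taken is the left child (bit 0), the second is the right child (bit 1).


Huffman tree construction:
Step 1: Merge B(1) + C(9) = 10
Step 2: Merge (B+C)(10) + A(28) = 38
Read each symbol's code off the tree from the root (left child = 0, right child = 1).

Codes:
  B: 00 (length 2)
  C: 01 (length 2)
  A: 1 (length 1)
Average code length: 48/38 = 1.2632 bits/symbol


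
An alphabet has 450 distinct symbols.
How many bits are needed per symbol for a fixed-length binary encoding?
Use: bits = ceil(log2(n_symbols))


log2(450) = 8.8138
Bracket: 2^8 = 256 < 450 <= 2^9 = 512
So ceil(log2(450)) = 9

bits = ceil(log2(450)) = ceil(8.8138) = 9 bits


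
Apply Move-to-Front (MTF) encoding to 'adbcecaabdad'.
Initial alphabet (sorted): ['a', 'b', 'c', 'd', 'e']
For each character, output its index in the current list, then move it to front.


MTF encoding:
'a': index 0 in ['a', 'b', 'c', 'd', 'e'] -> ['a', 'b', 'c', 'd', 'e']
'd': index 3 in ['a', 'b', 'c', 'd', 'e'] -> ['d', 'a', 'b', 'c', 'e']
'b': index 2 in ['d', 'a', 'b', 'c', 'e'] -> ['b', 'd', 'a', 'c', 'e']
'c': index 3 in ['b', 'd', 'a', 'c', 'e'] -> ['c', 'b', 'd', 'a', 'e']
'e': index 4 in ['c', 'b', 'd', 'a', 'e'] -> ['e', 'c', 'b', 'd', 'a']
'c': index 1 in ['e', 'c', 'b', 'd', 'a'] -> ['c', 'e', 'b', 'd', 'a']
'a': index 4 in ['c', 'e', 'b', 'd', 'a'] -> ['a', 'c', 'e', 'b', 'd']
'a': index 0 in ['a', 'c', 'e', 'b', 'd'] -> ['a', 'c', 'e', 'b', 'd']
'b': index 3 in ['a', 'c', 'e', 'b', 'd'] -> ['b', 'a', 'c', 'e', 'd']
'd': index 4 in ['b', 'a', 'c', 'e', 'd'] -> ['d', 'b', 'a', 'c', 'e']
'a': index 2 in ['d', 'b', 'a', 'c', 'e'] -> ['a', 'd', 'b', 'c', 'e']
'd': index 1 in ['a', 'd', 'b', 'c', 'e'] -> ['d', 'a', 'b', 'c', 'e']


Output: [0, 3, 2, 3, 4, 1, 4, 0, 3, 4, 2, 1]


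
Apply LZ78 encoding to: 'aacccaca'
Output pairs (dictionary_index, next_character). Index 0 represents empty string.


LZ78 encoding steps:
Dictionary: {0: ''}
Step 1: w='' (idx 0), next='a' -> output (0, 'a'), add 'a' as idx 1
Step 2: w='a' (idx 1), next='c' -> output (1, 'c'), add 'ac' as idx 2
Step 3: w='' (idx 0), next='c' -> output (0, 'c'), add 'c' as idx 3
Step 4: w='c' (idx 3), next='a' -> output (3, 'a'), add 'ca' as idx 4
Step 5: w='ca' (idx 4), end of input -> output (4, '')


Encoded: [(0, 'a'), (1, 'c'), (0, 'c'), (3, 'a'), (4, '')]


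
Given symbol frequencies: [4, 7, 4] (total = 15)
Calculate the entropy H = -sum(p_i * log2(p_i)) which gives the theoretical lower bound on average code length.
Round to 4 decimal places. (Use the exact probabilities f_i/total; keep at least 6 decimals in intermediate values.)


Per-symbol terms -p_i * log2(p_i) with p_i = f_i/15:
  p = 4/15 = 0.266667: log2(p) = -1.906891, -p*log2(p) = 0.508504
  p = 7/15 = 0.466667: log2(p) = -1.099536, -p*log2(p) = 0.513117
  p = 4/15 = 0.266667: log2(p) = -1.906891, -p*log2(p) = 0.508504
H = 0.508504 + 0.513117 + 0.508504 = 1.530125

H = 1.5301 bits/symbol


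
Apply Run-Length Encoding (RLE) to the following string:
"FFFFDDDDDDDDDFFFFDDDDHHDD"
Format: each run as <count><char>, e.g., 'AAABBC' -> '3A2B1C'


Scanning runs left to right:
  i=0: run of 'F' x 4 -> '4F'
  i=4: run of 'D' x 9 -> '9D'
  i=13: run of 'F' x 4 -> '4F'
  i=17: run of 'D' x 4 -> '4D'
  i=21: run of 'H' x 2 -> '2H'
  i=23: run of 'D' x 2 -> '2D'

RLE = 4F9D4F4D2H2D


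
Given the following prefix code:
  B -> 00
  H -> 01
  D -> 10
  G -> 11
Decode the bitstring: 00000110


Decoding step by step:
Bits 00 -> B
Bits 00 -> B
Bits 01 -> H
Bits 10 -> D


Decoded message: BBHD


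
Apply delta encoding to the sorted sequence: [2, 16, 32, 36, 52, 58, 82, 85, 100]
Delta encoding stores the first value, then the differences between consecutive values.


First value: 2
Deltas:
  16 - 2 = 14
  32 - 16 = 16
  36 - 32 = 4
  52 - 36 = 16
  58 - 52 = 6
  82 - 58 = 24
  85 - 82 = 3
  100 - 85 = 15


Delta encoded: [2, 14, 16, 4, 16, 6, 24, 3, 15]


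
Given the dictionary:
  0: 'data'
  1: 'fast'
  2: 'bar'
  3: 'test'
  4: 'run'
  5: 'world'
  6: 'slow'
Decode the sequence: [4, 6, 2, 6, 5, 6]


Look up each index in the dictionary:
  4 -> 'run'
  6 -> 'slow'
  2 -> 'bar'
  6 -> 'slow'
  5 -> 'world'
  6 -> 'slow'

Decoded: "run slow bar slow world slow"


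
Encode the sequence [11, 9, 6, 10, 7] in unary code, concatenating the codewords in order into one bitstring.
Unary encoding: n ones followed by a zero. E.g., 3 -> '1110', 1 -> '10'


Encode each number as n ones followed by a terminating 0:
  11 -> 111111111110 (12 bits)
  9 -> 1111111110 (10 bits)
  6 -> 1111110 (7 bits)
  10 -> 11111111110 (11 bits)
  7 -> 11111110 (8 bits)
Total length = 12 + 10 + 7 + 11 + 8 = 48 bits.

Unary([11, 9, 6, 10, 7]) = 111111111110111111111011111101111111111011111110 (48 bits)


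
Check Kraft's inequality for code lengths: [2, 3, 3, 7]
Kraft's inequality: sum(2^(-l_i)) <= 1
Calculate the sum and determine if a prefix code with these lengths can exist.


Sum = 2^(-2) + 2^(-3) + 2^(-3) + 2^(-7)
    = 0.25 + 0.125 + 0.125 + 0.0078125
    = 65/128 = 0.5078125
Since 0.5078125 <= 1, Kraft's inequality IS satisfied.
A prefix code with these lengths CAN exist.

Kraft sum = 0.5078125. Satisfied.


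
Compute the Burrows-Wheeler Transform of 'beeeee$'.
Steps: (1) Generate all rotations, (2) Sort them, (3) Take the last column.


Rotations (sorted):
  0: $beeeee -> last char: e
  1: beeeee$ -> last char: $
  2: e$beeee -> last char: e
  3: ee$beee -> last char: e
  4: eee$bee -> last char: e
  5: eeee$be -> last char: e
  6: eeeee$b -> last char: b


BWT = e$eeeeb


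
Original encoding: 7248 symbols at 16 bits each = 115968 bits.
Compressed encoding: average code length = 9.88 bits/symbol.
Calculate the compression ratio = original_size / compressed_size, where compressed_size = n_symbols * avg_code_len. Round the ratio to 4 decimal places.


original_size = n_symbols * orig_bits = 7248 * 16 = 115968 bits
compressed_size = n_symbols * avg_code_len = 7248 * 9.88 = 71610.24 bits
ratio = original_size / compressed_size = 115968 / 71610.24 = 1.6194

Compression ratio = 1.6194


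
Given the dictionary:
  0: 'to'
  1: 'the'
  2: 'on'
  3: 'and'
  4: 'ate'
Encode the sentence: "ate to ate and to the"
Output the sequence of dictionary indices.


Look up each word in the dictionary:
  'ate' -> 4
  'to' -> 0
  'ate' -> 4
  'and' -> 3
  'to' -> 0
  'the' -> 1

Encoded: [4, 0, 4, 3, 0, 1]


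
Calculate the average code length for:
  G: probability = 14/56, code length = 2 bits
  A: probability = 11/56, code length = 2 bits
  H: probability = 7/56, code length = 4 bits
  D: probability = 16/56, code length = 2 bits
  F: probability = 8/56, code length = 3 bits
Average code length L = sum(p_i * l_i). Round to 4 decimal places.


Weighted contributions p_i * l_i:
  G: (14/56) * 2 = 28/56
  A: (11/56) * 2 = 22/56
  H: (7/56) * 4 = 28/56
  D: (16/56) * 2 = 32/56
  F: (8/56) * 3 = 24/56
Sum = (28 + 22 + 28 + 32 + 24)/56 = 134/56

L = 134/56 = 2.3929 bits/symbol


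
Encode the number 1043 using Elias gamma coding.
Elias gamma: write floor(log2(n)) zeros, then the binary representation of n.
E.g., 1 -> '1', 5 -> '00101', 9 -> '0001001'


num_bits = floor(log2(1043)) + 1 = 11
leading_zeros = num_bits - 1 = 10
binary(1043) = 10000010011

Elias gamma(1043) = '0000000000' + '10000010011' = 000000000010000010011 (21 bits)


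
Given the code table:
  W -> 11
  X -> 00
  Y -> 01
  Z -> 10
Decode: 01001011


Decoding:
01 -> Y
00 -> X
10 -> Z
11 -> W


Result: YXZW


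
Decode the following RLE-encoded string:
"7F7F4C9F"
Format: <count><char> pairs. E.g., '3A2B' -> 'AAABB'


Expanding each <count><char> pair:
  7F -> 'FFFFFFF'
  7F -> 'FFFFFFF'
  4C -> 'CCCC'
  9F -> 'FFFFFFFFF'

Decoded = FFFFFFFFFFFFFFCCCCFFFFFFFFF


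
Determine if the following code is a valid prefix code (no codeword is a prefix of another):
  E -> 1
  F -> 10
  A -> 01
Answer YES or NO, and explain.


Checking each pair (does one codeword prefix another?):
  E='1' vs F='10': prefix -- VIOLATION

NO -- this is NOT a valid prefix code. E (1) is a prefix of F (10).


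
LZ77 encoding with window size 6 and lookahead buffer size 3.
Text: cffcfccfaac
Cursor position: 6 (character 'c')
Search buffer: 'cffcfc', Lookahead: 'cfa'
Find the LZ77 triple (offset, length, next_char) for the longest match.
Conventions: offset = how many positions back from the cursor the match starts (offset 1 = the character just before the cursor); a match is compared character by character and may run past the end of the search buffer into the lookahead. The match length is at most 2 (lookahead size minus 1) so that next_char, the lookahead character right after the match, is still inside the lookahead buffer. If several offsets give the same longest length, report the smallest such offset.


Try each offset into the search buffer:
  offset=1 (pos 5, char 'c'): match length 1
  offset=2 (pos 4, char 'f'): match length 0
  offset=3 (pos 3, char 'c'): match length 2
  offset=4 (pos 2, char 'f'): match length 0
  offset=5 (pos 1, char 'f'): match length 0
  offset=6 (pos 0, char 'c'): match length 2
Longest match has length 2, found at offsets 3, 6; take the smallest, offset 3.
next_char = character at position 6 + 2 = 8 -> 'a'

Best match: offset=3, length=2 (matching 'cf' starting at position 3)
LZ77 triple: (3, 2, 'a')


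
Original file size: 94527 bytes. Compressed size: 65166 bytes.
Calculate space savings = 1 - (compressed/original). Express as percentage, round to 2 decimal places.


ratio = compressed/original = 65166/94527 = 0.68939
savings = 1 - ratio = 1 - 0.68939 = 0.31061
as a percentage: 0.31061 * 100 = 31.06%

Space savings = 1 - 65166/94527 = 31.06%


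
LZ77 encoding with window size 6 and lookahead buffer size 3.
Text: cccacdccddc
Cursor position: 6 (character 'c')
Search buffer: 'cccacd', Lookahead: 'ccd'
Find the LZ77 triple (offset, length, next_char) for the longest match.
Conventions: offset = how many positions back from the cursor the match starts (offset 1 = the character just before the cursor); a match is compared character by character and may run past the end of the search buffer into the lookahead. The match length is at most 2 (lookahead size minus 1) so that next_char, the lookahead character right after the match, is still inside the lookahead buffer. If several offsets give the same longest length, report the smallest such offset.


Try each offset into the search buffer:
  offset=1 (pos 5, char 'd'): match length 0
  offset=2 (pos 4, char 'c'): match length 1
  offset=3 (pos 3, char 'a'): match length 0
  offset=4 (pos 2, char 'c'): match length 1
  offset=5 (pos 1, char 'c'): match length 2
  offset=6 (pos 0, char 'c'): match length 2
Longest match has length 2, found at offsets 5, 6; take the smallest, offset 5.
next_char = character at position 6 + 2 = 8 -> 'd'

Best match: offset=5, length=2 (matching 'cc' starting at position 1)
LZ77 triple: (5, 2, 'd')


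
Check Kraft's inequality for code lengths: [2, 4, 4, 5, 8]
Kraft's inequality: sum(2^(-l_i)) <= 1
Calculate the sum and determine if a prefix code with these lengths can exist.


Sum = 2^(-2) + 2^(-4) + 2^(-4) + 2^(-5) + 2^(-8)
    = 0.25 + 0.0625 + 0.0625 + 0.03125 + 0.00390625
    = 105/256 = 0.41015625
Since 0.41015625 <= 1, Kraft's inequality IS satisfied.
A prefix code with these lengths CAN exist.

Kraft sum = 0.41015625. Satisfied.


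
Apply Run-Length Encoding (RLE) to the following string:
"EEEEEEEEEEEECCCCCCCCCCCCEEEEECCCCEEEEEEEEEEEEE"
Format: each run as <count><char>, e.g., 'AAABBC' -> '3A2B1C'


Scanning runs left to right:
  i=0: run of 'E' x 12 -> '12E'
  i=12: run of 'C' x 12 -> '12C'
  i=24: run of 'E' x 5 -> '5E'
  i=29: run of 'C' x 4 -> '4C'
  i=33: run of 'E' x 13 -> '13E'

RLE = 12E12C5E4C13E


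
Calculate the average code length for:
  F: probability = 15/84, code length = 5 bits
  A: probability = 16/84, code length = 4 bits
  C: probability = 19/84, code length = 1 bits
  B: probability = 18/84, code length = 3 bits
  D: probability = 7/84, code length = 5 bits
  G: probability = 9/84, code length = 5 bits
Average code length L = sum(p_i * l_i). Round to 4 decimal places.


Weighted contributions p_i * l_i:
  F: (15/84) * 5 = 75/84
  A: (16/84) * 4 = 64/84
  C: (19/84) * 1 = 19/84
  B: (18/84) * 3 = 54/84
  D: (7/84) * 5 = 35/84
  G: (9/84) * 5 = 45/84
Sum = (75 + 64 + 19 + 54 + 35 + 45)/84 = 292/84

L = 292/84 = 3.4762 bits/symbol


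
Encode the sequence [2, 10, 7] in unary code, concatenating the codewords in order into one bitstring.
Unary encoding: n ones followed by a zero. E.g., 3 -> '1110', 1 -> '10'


Encode each number as n ones followed by a terminating 0:
  2 -> 110 (3 bits)
  10 -> 11111111110 (11 bits)
  7 -> 11111110 (8 bits)
Total length = 3 + 11 + 8 = 22 bits.

Unary([2, 10, 7]) = 1101111111111011111110 (22 bits)


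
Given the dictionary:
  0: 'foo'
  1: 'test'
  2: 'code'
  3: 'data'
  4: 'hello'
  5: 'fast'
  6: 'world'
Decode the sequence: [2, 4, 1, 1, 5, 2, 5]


Look up each index in the dictionary:
  2 -> 'code'
  4 -> 'hello'
  1 -> 'test'
  1 -> 'test'
  5 -> 'fast'
  2 -> 'code'
  5 -> 'fast'

Decoded: "code hello test test fast code fast"


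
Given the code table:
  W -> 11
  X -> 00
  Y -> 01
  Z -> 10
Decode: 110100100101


Decoding:
11 -> W
01 -> Y
00 -> X
10 -> Z
01 -> Y
01 -> Y


Result: WYXZYY


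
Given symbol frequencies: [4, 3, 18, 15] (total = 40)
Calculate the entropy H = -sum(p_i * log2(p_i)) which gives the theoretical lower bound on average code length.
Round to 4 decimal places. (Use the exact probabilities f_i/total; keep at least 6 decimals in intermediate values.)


Per-symbol terms -p_i * log2(p_i) with p_i = f_i/40:
  p = 4/40 = 0.100000: log2(p) = -3.321928, -p*log2(p) = 0.332193
  p = 3/40 = 0.075000: log2(p) = -3.736966, -p*log2(p) = 0.280272
  p = 18/40 = 0.450000: log2(p) = -1.152003, -p*log2(p) = 0.518401
  p = 15/40 = 0.375000: log2(p) = -1.415037, -p*log2(p) = 0.530639
H = 0.332193 + 0.280272 + 0.518401 + 0.530639 = 1.661505

H = 1.6615 bits/symbol
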